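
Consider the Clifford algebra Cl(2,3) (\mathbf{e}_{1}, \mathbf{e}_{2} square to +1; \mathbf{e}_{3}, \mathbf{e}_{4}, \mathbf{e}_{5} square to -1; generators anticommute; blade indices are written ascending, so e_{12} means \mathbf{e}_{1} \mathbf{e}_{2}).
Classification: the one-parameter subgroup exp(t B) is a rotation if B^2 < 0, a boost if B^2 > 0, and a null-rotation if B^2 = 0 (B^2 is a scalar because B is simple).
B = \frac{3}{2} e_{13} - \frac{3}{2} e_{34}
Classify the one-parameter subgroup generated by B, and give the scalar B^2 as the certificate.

B^2 term by term: the squares give (\frac{3}{2})^2*(e_{13})^2 + (-\frac{3}{2})^2*(e_{34})^2 = \frac{9}{4}*(+1) + \frac{9}{4}*(-1) = 0 (each basis 2-blade squares to minus the product of its generators' squares); cross terms between blades sharing an index anticommute and cancel. So B^2 = 0.
Answer: null-rotation, certificate B^2 = 0. Because 0 is invariant under every versor sandwich, the classification follows from its sign alone.


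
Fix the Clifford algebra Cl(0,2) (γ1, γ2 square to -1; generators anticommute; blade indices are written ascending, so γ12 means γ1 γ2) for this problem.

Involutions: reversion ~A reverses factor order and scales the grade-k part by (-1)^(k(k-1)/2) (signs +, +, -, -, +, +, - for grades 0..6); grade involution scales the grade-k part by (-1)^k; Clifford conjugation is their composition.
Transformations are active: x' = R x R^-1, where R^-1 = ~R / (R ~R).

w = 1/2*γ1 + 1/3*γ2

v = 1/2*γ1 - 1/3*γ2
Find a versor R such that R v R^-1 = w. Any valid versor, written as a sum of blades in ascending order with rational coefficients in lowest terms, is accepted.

Sketch: the shared square -13/36 makes R = v + w = γ1 the natural versor; its sandwich fixes that direction, negates (v - w)/2, and sends v to w.
Answer: γ1


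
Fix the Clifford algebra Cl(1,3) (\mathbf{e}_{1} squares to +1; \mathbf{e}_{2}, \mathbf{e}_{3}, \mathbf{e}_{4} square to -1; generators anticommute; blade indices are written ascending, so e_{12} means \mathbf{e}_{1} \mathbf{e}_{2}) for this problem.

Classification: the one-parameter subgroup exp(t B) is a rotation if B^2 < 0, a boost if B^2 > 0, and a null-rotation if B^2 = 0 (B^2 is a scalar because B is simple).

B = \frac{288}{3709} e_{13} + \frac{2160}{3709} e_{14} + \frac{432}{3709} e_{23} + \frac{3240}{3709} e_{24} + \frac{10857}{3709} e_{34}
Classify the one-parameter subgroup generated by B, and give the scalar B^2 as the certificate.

B^2 term by term: the squares give (\frac{288}{3709})^2*(e_{13})^2 + (\frac{2160}{3709})^2*(e_{14})^2 + (\frac{432}{3709})^2*(e_{23})^2 + (\frac{3240}{3709})^2*(e_{24})^2 + (\frac{10857}{3709})^2*(e_{34})^2 = \frac{82944}{13756681}*(+1) + \frac{4665600}{13756681}*(+1) + \frac{186624}{13756681}*(-1) + \frac{10497600}{13756681}*(-1) + \frac{117874449}{13756681}*(-1) = -9 (each basis 2-blade squares to minus the product of its generators' squares); cross terms between blades sharing an index anticommute and cancel; the commuting (index-disjoint) pairs give grade-4 terms 2*c*c'*(blade product), which cancel blade by blade — e_{1234}: -\frac{1866240}{13756681} + \frac{1866240}{13756681} = 0 — confirming B is simple. So B^2 = -9.
Answer: rotation, certificate B^2 = -9. Why this suffices: the scalar -9 survives any versor conjugation, so its sign alone determines the class however B is presented.


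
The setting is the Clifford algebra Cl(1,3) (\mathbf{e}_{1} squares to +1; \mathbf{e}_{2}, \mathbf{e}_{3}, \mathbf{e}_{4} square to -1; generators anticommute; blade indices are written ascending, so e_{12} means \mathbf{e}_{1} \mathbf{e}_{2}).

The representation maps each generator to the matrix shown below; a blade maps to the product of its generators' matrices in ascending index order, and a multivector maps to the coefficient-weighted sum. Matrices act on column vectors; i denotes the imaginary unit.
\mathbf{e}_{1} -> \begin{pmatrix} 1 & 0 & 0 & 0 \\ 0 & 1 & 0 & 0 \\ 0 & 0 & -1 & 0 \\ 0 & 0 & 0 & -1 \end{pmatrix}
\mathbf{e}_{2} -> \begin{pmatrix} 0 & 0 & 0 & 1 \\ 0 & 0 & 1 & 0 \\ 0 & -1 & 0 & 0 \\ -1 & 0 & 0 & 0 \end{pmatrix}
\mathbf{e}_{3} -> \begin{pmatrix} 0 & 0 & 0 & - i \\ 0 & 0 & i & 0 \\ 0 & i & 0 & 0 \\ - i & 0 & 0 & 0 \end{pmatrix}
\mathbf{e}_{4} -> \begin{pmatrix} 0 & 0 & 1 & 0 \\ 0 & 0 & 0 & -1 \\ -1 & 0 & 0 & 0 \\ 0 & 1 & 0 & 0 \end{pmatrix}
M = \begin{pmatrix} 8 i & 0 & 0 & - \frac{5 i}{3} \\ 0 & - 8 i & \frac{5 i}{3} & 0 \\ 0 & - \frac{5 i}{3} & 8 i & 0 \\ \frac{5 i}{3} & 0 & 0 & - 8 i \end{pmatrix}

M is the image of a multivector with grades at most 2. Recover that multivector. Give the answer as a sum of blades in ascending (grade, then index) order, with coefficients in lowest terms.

Method: the blade images are trace-orthogonal — tr(rho(e_A) rho(e_B)^-1) = 4 if A = B and 0 otherwise — and rho(e_A)^-1 = (e_A)^2 * rho(e_A) with (e_A)^2 = +1 or -1, so the coefficient of e_A in the preimage is (e_A)^2 * tr(M rho(e_A))/4.
Nonzero projections over blades of grade <= 2: e_{13}: (e_{13})^2 = +1, tr(M rho(e_{13})) = \frac{20}{3}, coefficient \frac{5}{3}; e_{23}: (e_{23})^2 = -1, tr(M rho(e_{23})) = 32, coefficient -8. Every other blade of grade <= 2 projects to 0.
Answer: \frac{5}{3} e_{13} - 8 e_{23}


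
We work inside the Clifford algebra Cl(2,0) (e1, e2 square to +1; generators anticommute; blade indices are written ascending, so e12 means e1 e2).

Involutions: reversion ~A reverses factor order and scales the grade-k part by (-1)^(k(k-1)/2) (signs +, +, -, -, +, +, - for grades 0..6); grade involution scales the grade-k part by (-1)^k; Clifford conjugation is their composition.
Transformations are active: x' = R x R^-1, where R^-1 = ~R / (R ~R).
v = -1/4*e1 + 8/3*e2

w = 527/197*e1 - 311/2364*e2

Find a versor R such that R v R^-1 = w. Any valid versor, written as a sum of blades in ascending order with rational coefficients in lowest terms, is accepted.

Reasoning: v^2 = w^2 = 1033/144 since conjugation preserves the quadratic form; R = v + w = 1911/788*e1 + 5993/2364*e2 is then valid when invertible, keeping its own part and reversing (v - w)/2.
Answer: 1911/788*e1 + 5993/2364*e2


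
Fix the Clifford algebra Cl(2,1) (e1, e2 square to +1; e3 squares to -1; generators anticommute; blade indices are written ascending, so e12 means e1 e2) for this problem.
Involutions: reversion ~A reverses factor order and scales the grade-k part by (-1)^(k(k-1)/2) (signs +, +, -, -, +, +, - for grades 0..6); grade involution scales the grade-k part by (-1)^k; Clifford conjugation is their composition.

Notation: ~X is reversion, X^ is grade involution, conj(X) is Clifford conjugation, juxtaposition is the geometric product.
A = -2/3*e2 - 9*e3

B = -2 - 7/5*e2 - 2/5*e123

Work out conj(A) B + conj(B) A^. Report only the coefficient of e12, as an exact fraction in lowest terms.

first term: -14/15 - 4/3*e2 - 18*e3 + 18/5*e12 + 4/15*e13 + 63/5*e23
second term: 14/15 - 4/3*e2 - 18*e3 + 18/5*e12 + 4/15*e13 + 63/5*e23
Answer: 36/5


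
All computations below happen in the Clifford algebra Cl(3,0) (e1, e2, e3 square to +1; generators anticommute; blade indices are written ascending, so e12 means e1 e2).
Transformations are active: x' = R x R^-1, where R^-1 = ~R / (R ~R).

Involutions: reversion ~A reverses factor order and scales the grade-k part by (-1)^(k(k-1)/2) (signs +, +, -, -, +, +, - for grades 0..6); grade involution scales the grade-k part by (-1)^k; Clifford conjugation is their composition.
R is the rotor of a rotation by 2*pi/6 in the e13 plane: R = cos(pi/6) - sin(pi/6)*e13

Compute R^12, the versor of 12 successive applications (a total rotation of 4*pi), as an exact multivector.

The rotor phase is half the rotation angle and phases add under composition, so 12 steps in the e13 plane accumulate phase 12*(pi/6) = 2*pi: R^12 = cos(2*pi) - sin(2*pi)*e13.
cos(2*pi) = 1 and sin(2*pi) = 0, so R^12 = 1. The total rotation 4*pi is 2 full turns, so every vector returns to itself, yet the rotor is +1, back on the identity sheet (an even number of 2*pi turns).
Answer: 1


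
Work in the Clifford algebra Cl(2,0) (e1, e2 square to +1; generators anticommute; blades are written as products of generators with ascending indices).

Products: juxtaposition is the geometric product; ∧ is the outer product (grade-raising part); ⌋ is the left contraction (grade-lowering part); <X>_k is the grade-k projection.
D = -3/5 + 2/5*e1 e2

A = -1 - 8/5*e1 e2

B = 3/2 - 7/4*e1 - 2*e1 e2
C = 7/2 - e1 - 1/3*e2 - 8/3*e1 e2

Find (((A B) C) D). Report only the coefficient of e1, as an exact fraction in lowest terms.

step 1: -47/10 + 7/4*e1 - 14/5*e2 - 2/5*e1 e2
step 2: -55/3 + 419/120*e1 - 133/10*e2 + 31/4*e1 e2
step 3: 79/10 + 129/40*e1 + 2813/300*e2 - 719/60*e1 e2
Answer: 129/40


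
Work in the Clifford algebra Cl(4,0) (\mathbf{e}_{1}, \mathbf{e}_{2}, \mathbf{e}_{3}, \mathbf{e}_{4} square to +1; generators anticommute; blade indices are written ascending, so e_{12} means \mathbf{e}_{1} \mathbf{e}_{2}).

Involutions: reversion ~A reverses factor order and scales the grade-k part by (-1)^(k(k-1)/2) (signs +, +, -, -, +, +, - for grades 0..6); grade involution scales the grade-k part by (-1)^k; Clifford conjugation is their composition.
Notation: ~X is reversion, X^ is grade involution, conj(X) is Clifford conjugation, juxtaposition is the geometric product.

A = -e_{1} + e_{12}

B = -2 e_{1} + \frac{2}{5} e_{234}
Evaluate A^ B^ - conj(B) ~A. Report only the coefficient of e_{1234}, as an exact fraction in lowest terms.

first term: 2 - 2 e_{2} - \frac{2}{5} e_{134} - \frac{2}{5} e_{1234}
second term: -2 - 2 e_{2} + \frac{2}{5} e_{134} + \frac{2}{5} e_{1234}
Answer: -\frac{4}{5}


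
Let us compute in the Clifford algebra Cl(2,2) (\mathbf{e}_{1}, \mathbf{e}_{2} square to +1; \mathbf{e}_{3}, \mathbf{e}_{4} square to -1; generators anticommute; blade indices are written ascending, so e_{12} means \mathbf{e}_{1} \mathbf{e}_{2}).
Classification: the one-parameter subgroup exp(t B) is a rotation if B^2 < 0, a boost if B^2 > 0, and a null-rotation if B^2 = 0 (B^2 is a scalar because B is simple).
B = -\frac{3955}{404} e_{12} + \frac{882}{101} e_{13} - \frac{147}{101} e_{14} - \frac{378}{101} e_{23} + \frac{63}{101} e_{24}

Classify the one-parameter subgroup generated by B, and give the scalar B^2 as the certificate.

B^2 term by term: the squares give (-\frac{3955}{404})^2*(e_{12})^2 + (\frac{882}{101})^2*(e_{13})^2 + (-\frac{147}{101})^2*(e_{14})^2 + (-\frac{378}{101})^2*(e_{23})^2 + (\frac{63}{101})^2*(e_{24})^2 = \frac{15642025}{163216}*(-1) + \frac{777924}{10201}*(+1) + \frac{21609}{10201}*(+1) + \frac{142884}{10201}*(+1) + \frac{3969}{10201}*(+1) = -\frac{49}{16} (each basis 2-blade squares to minus the product of its generators' squares); cross terms between blades sharing an index anticommute and cancel; the commuting (index-disjoint) pairs give grade-4 terms 2*c*c'*(blade product), which cancel blade by blade — e_{1234}: -\frac{111132}{10201} + \frac{111132}{10201} = 0 — confirming B is simple. So B^2 = -\frac{49}{16}.
Answer: rotation, certificate B^2 = -\frac{49}{16}. Certificate logic: -\frac{49}{16} is a conjugation-invariant scalar, so its sign fixes rotation versus boost versus null-rotation outright.


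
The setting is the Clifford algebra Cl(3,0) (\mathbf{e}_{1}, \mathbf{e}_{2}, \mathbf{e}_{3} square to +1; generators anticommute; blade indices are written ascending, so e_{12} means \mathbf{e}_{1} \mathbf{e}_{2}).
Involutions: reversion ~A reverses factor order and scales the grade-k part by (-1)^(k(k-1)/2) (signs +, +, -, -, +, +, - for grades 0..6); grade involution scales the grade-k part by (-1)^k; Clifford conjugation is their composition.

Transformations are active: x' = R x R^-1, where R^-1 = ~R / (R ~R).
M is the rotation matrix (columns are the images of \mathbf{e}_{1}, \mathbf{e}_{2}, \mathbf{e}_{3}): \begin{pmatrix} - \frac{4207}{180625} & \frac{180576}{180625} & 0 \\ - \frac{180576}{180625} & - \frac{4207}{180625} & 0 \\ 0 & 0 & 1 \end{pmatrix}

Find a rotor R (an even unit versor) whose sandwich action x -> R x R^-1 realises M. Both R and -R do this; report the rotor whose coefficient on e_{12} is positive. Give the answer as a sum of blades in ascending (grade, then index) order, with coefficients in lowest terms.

Method: write R = a + b12*e_{12} + b13*e_{13} + b23*e_{23} with a^2 + b12^2 + b13^2 + b23^2 = 1 (so R^-1 = ~R). Expanding the columns R e_j ~R gives tr M = 4a^2 - 1 and, from the antisymmetric part, M21 - M12 = -4a*b12, M13 - M31 = 4a*b13, M32 - M23 = -4a*b23.
Here tr M = \frac{172211}{180625}, so a^2 = (1 + tr M)/4 = \frac{88209}{180625} and a = ±\frac{297}{425}. Taking a = \frac{297}{425}: M21 - M12 = -\frac{361152}{180625}, M13 - M31 = 0, M32 - M23 = 0, giving b12 = \frac{304}{425}, b13 = 0, b23 = 0, i.e. R = \frac{297}{425} + \frac{304}{425} e_{12}.
Its e_{12} coefficient is already positive.
Answer: \frac{297}{425} + \frac{304}{425} e_{12}. Note: both R and -R realise this M (trace \frac{172211}{180625}); the covering map identifies them, and the e_{12}-coefficient sign is the tie-breaker.


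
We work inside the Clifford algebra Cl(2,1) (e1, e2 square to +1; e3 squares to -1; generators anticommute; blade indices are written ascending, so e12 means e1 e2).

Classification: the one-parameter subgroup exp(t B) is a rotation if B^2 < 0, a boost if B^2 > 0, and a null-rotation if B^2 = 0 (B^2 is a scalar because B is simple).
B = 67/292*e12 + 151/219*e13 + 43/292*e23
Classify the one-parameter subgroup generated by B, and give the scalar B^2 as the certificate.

B^2 term by term: the squares give (67/292)^2*(e12)^2 + (151/219)^2*(e13)^2 + (43/292)^2*(e23)^2 = 4489/85264*(-1) + 22801/47961*(+1) + 1849/85264*(+1) = 4/9 (each basis 2-blade squares to minus the product of its generators' squares); cross terms between blades sharing an index anticommute and cancel. So B^2 = 4/9.
Answer: boost, certificate B^2 = 4/9. The invariant at work: B^2 = 4/9 is unchanged by conjugation, hence its sign classifies the subgroup whatever basis B is written in.


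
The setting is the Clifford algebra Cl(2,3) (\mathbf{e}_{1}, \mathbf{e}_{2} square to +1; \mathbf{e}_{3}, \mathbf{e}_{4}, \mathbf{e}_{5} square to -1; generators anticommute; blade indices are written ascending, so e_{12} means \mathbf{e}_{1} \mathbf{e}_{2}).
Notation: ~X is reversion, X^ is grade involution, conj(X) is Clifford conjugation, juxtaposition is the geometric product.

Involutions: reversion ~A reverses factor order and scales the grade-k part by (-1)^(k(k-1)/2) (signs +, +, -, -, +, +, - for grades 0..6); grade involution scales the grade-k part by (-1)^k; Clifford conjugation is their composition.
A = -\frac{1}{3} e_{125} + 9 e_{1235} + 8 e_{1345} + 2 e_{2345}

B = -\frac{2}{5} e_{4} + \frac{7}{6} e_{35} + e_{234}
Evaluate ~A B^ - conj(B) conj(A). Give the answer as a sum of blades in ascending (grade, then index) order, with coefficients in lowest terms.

first term: -2 e_{5} - \frac{21}{2} e_{12} + \frac{28}{3} e_{14} + \frac{7}{3} e_{24} + \frac{7}{18} e_{123} - 8 e_{125} + \frac{16}{5} e_{135} + 9 e_{145} + \frac{4}{5} e_{235} - \frac{2}{15} e_{1245} + \frac{1}{3} e_{1345} - \frac{18}{5} e_{12345}
second term: -2 e_{5} + \frac{21}{2} e_{12} - \frac{28}{3} e_{14} - \frac{7}{3} e_{24} - \frac{7}{18} e_{123} + 8 e_{125} - \frac{16}{5} e_{135} - 9 e_{145} - \frac{4}{5} e_{235} - \frac{2}{15} e_{1245} + \frac{1}{3} e_{1345} - \frac{18}{5} e_{12345}
Answer: -21 e_{12} + \frac{56}{3} e_{14} + \frac{14}{3} e_{24} + \frac{7}{9} e_{123} - 16 e_{125} + \frac{32}{5} e_{135} + 18 e_{145} + \frac{8}{5} e_{235}


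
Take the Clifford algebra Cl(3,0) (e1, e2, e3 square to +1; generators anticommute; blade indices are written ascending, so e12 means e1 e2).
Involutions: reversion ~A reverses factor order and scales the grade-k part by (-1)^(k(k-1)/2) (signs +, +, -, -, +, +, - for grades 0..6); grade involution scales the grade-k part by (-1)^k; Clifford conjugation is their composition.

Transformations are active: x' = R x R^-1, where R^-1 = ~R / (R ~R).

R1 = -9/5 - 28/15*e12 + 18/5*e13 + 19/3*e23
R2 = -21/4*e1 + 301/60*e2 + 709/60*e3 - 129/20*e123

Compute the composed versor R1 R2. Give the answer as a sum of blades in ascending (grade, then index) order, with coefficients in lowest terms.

Distribute over the terms of R1 (each basis-blade product reordered to ascending indices, repeated generators contracted through their squares):
(-9/5) R2 = 189/20*e1 - 903/100*e2 - 2127/100*e3 + 1161/100*e123
(-28/15*e12) R2 = -2107/225*e1 - 49/5*e2 - 301/25*e3 - 4963/225*e123
(18/5*e13) R2 = 2127/50*e1 - 1161/50*e2 + 189/10*e3 - 903/50*e123
(19/3*e23) R2 = 817/20*e1 + 13471/180*e2 - 5719/180*e3 - 133/4*e123
Summing the partial products and collecting blades:
Answer: 18782/225*e1 + 2951/90*e2 - 10391/225*e3 - 27791/450*e123


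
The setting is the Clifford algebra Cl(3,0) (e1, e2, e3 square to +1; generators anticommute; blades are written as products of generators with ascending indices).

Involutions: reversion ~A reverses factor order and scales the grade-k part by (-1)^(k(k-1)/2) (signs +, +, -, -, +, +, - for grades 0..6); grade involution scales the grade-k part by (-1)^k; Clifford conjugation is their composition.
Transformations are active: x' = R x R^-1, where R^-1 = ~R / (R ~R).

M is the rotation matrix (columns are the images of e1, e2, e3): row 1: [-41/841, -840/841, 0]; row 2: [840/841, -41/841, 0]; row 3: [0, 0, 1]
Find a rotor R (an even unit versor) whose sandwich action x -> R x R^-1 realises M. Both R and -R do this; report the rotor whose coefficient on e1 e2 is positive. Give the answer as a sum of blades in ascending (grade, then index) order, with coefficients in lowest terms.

Method: write R = a + b12*e1 e2 + b13*e1 e3 + b23*e2 e3 with a^2 + b12^2 + b13^2 + b23^2 = 1 (so R^-1 = ~R). Expanding the columns R e_j ~R gives tr M = 4a^2 - 1 and, from the antisymmetric part, M21 - M12 = -4a*b12, M13 - M31 = 4a*b13, M32 - M23 = -4a*b23.
Here tr M = 759/841, so a^2 = (1 + tr M)/4 = 400/841 and a = ±20/29. Taking a = 20/29: M21 - M12 = 1680/841, M13 - M31 = 0, M32 - M23 = 0, giving b12 = -21/29, b13 = 0, b23 = 0, i.e. R = 20/29 - 21/29*e1 e2.
Its e1 e2 coefficient is negative, so report the other preimage -R.
Answer: -20/29 + 21/29*e1 e2. Why the constraint matters: R and -R act identically through the sandwich — M has trace 759/841 either way — so only the sign condition on e1 e2 picks one of the two preimages.


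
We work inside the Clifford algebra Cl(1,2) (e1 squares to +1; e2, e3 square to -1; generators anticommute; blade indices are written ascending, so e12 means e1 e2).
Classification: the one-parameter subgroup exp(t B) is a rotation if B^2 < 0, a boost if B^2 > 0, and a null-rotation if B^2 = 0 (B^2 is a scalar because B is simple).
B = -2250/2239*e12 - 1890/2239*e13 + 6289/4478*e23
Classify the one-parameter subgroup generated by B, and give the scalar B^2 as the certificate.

B^2 term by term: the squares give (-2250/2239)^2*(e12)^2 + (-1890/2239)^2*(e13)^2 + (6289/4478)^2*(e23)^2 = 5062500/5013121*(+1) + 3572100/5013121*(+1) + 39551521/20052484*(-1) = -1/4 (each basis 2-blade squares to minus the product of its generators' squares); cross terms between blades sharing an index anticommute and cancel. So B^2 = -1/4.
Answer: rotation, certificate B^2 = -1/4. Why this suffices: the scalar -1/4 survives any versor conjugation, so its sign alone determines the class however B is presented.


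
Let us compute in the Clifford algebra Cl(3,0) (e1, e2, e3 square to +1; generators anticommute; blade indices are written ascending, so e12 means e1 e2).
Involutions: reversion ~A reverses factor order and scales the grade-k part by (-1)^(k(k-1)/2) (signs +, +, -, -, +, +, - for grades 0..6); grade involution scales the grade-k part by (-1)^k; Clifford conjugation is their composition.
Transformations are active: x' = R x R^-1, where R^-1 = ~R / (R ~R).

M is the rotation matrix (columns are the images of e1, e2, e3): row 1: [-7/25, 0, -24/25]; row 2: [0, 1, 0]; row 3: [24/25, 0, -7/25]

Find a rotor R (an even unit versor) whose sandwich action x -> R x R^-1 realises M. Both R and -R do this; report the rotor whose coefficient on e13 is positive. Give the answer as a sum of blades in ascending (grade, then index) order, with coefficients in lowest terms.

Method: write R = a + b12*e12 + b13*e13 + b23*e23 with a^2 + b12^2 + b13^2 + b23^2 = 1 (so R^-1 = ~R). Expanding the columns R e_j ~R gives tr M = 4a^2 - 1 and, from the antisymmetric part, M21 - M12 = -4a*b12, M13 - M31 = 4a*b13, M32 - M23 = -4a*b23.
Here tr M = 11/25, so a^2 = (1 + tr M)/4 = 9/25 and a = ±3/5. Taking a = 3/5: M21 - M12 = 0, M13 - M31 = -48/25, M32 - M23 = 0, giving b12 = 0, b13 = -4/5, b23 = 0, i.e. R = 3/5 - 4/5*e13.
Its e13 coefficient is negative, so report the other preimage -R.
Answer: -3/5 + 4/5*e13. Uniqueness: Spin(3) -> SO(3) maps R and -R to the same rotation of trace 11/25; fixing the sign of the e13 coefficient removes the ambiguity.


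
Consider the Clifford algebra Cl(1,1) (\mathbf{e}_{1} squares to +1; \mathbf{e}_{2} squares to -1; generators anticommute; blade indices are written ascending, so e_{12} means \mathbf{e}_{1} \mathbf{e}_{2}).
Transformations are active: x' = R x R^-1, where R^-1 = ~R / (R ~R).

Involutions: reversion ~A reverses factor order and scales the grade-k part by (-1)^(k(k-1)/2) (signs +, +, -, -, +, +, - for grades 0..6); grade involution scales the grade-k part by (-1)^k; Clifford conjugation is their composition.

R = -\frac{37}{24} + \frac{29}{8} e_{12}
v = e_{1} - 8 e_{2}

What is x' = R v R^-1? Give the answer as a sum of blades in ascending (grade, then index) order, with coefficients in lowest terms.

~R = -\frac{37}{24} - \frac{29}{8} e_{12}, and R ~R = -\frac{775}{72}, so R^-1 = ~R / (-\frac{775}{72}).
R v = \frac{659}{24} e_{1} + \frac{209}{24} e_{2}
Answer: \frac{21283}{3100} e_{1} + \frac{32533}{3100} e_{2}


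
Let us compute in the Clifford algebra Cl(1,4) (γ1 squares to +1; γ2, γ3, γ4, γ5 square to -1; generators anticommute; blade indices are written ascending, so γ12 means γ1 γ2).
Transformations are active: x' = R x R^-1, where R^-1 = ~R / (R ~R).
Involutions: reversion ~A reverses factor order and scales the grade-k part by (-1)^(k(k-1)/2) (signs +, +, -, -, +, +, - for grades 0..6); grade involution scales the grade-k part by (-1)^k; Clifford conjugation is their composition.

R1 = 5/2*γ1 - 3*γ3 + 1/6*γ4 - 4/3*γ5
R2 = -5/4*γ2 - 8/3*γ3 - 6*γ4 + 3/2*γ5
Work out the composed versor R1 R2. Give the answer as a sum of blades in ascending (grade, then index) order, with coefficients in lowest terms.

Distribute over the terms of R1 (each basis-blade product reordered to ascending indices, repeated generators contracted through their squares):
(5/2*γ1) R2 = -25/8*γ12 - 20/3*γ13 - 15*γ14 + 15/4*γ15
(-3*γ3) R2 = -8 - 15/4*γ23 + 18*γ34 - 9/2*γ35
(1/6*γ4) R2 = 1 + 5/24*γ24 + 4/9*γ34 + 1/4*γ45
(-4/3*γ5) R2 = 2 - 5/3*γ25 - 32/9*γ35 - 8*γ45
Summing the partial products and collecting blades:
Answer: -5 - 25/8*γ12 - 20/3*γ13 - 15*γ14 + 15/4*γ15 - 15/4*γ23 + 5/24*γ24 - 5/3*γ25 + 166/9*γ34 - 145/18*γ35 - 31/4*γ45


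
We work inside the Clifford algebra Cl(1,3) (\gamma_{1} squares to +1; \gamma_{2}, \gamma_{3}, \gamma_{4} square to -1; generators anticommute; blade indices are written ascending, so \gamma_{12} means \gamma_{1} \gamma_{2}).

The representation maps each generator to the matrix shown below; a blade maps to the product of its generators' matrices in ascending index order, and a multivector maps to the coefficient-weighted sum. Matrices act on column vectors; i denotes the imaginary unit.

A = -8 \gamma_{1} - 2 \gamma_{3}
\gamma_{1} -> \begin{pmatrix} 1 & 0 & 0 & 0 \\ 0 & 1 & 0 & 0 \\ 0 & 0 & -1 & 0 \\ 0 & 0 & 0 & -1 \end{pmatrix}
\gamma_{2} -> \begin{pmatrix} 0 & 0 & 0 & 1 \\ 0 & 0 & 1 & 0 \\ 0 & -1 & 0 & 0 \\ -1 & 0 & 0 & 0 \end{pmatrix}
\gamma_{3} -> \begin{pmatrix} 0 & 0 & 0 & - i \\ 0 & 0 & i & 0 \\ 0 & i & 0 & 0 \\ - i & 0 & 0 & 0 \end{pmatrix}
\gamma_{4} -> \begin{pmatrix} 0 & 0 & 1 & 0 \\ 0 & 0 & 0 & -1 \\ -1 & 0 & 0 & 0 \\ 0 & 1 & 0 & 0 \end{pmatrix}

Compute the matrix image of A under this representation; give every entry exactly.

M = (-8)*rho(\gamma_{1}) + (-2)*rho(\gamma_{3}), summed entrywise:
Answer: \begin{pmatrix} -8 & 0 & 0 & 2 i \\ 0 & -8 & - 2 i & 0 \\ 0 & - 2 i & 8 & 0 \\ 2 i & 0 & 0 & 8 \end{pmatrix}


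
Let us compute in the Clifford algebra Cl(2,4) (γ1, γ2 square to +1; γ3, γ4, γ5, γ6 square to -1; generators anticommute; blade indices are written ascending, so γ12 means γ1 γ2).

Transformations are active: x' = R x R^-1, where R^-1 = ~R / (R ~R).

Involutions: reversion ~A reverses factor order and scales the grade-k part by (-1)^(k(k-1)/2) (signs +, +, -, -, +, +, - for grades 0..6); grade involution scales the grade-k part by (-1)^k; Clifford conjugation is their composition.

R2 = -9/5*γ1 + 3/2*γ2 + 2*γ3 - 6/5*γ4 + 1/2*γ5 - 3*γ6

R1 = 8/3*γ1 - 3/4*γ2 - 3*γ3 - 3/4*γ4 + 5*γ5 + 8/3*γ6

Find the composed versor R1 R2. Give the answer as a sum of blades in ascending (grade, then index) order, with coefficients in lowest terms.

Distribute over the terms of R1 (each basis-blade product reordered to ascending indices, repeated generators contracted through their squares):
(8/3*γ1) R2 = -24/5 + 4*γ12 + 16/3*γ13 - 16/5*γ14 + 4/3*γ15 - 8*γ16
(-3/4*γ2) R2 = -9/8 - 27/20*γ12 - 3/2*γ23 + 9/10*γ24 - 3/8*γ25 + 9/4*γ26
(-3*γ3) R2 = 6 - 27/5*γ13 + 9/2*γ23 + 18/5*γ34 - 3/2*γ35 + 9*γ36
(-3/4*γ4) R2 = -9/10 - 27/20*γ14 + 9/8*γ24 + 3/2*γ34 - 3/8*γ45 + 9/4*γ46
(5*γ5) R2 = -5/2 + 9*γ15 - 15/2*γ25 - 10*γ35 + 6*γ45 - 15*γ56
(8/3*γ6) R2 = 8 + 24/5*γ16 - 4*γ26 - 16/3*γ36 + 16/5*γ46 - 4/3*γ56
Summing the partial products and collecting blades:
Answer: 187/40 + 53/20*γ12 - 1/15*γ13 - 91/20*γ14 + 31/3*γ15 - 16/5*γ16 + 3*γ23 + 81/40*γ24 - 63/8*γ25 - 7/4*γ26 + 51/10*γ34 - 23/2*γ35 + 11/3*γ36 + 45/8*γ45 + 109/20*γ46 - 49/3*γ56


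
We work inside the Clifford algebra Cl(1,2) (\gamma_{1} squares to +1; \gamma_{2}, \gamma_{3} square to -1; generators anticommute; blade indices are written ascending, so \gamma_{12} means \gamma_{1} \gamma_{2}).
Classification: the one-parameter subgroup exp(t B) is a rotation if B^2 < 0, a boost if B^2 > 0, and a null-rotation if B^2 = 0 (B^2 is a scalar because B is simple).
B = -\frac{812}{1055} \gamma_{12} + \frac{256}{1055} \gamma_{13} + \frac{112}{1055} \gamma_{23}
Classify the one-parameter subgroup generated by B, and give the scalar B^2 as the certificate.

B^2 term by term: the squares give (-\frac{812}{1055})^2*(\gamma_{12})^2 + (\frac{256}{1055})^2*(\gamma_{13})^2 + (\frac{112}{1055})^2*(\gamma_{23})^2 = \frac{659344}{1113025}*(+1) + \frac{65536}{1113025}*(+1) + \frac{12544}{1113025}*(-1) = \frac{16}{25} (each basis 2-blade squares to minus the product of its generators' squares); cross terms between blades sharing an index anticommute and cancel. So B^2 = \frac{16}{25}.
Answer: boost, certificate B^2 = \frac{16}{25}. Certificate logic: \frac{16}{25} is a conjugation-invariant scalar, so its sign fixes rotation versus boost versus null-rotation outright.


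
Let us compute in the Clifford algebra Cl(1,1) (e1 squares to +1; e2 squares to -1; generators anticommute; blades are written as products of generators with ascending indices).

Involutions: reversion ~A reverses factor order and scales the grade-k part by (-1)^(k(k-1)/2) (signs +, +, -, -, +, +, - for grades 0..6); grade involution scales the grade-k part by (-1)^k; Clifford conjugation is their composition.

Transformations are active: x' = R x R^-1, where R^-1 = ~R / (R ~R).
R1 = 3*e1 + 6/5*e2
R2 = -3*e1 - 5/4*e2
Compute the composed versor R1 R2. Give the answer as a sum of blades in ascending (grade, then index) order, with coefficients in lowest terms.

Distribute over the terms of R1 (each basis-blade product reordered to ascending indices, repeated generators contracted through their squares):
(3*e1) R2 = -9 - 15/4*e1 e2
(6/5*e2) R2 = 3/2 + 18/5*e1 e2
Summing the partial products and collecting blades:
Answer: -15/2 - 3/20*e1 e2


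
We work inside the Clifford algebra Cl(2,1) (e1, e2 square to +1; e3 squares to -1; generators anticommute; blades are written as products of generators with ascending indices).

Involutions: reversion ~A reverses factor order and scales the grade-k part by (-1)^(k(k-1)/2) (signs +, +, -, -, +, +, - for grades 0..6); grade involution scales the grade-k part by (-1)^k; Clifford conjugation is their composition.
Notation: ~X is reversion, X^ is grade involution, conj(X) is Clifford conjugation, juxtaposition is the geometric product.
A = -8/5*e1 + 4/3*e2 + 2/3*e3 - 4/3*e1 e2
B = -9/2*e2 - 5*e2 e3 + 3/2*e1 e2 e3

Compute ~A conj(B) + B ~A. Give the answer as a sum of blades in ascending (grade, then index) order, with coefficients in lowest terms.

first term: 6 + 6*e1 + 10/3*e2 + 14/3*e3 - 41/5*e1 e2 + 14/3*e1 e3 - 27/5*e2 e3 - 8*e1 e2 e3
second term: -6 + 6*e1 + 10/3*e2 + 14/3*e3 - 41/5*e1 e2 + 14/3*e1 e3 - 27/5*e2 e3 + 8*e1 e2 e3
Answer: 12*e1 + 20/3*e2 + 28/3*e3 - 82/5*e1 e2 + 28/3*e1 e3 - 54/5*e2 e3


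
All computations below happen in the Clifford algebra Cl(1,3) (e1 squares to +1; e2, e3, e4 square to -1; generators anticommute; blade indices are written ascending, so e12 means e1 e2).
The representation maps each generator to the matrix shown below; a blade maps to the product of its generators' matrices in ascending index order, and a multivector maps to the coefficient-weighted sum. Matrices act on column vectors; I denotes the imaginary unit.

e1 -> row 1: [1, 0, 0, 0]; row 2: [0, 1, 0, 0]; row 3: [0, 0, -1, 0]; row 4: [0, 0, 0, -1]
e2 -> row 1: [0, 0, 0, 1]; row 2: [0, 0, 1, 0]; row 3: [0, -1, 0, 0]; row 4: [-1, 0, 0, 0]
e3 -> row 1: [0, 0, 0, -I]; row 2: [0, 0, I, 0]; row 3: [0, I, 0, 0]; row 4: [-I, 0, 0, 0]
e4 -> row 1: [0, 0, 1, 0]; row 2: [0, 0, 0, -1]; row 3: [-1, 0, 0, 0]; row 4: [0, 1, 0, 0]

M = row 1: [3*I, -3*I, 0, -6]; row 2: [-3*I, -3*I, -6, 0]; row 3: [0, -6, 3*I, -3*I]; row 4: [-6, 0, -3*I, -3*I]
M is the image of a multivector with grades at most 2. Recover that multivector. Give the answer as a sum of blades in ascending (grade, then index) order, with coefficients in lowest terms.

Method: the blade images are trace-orthogonal — tr(rho(e_A) rho(e_B)^-1) = 4 if A = B and 0 otherwise — and rho(e_A)^-1 = (e_A)^2 * rho(e_A) with (e_A)^2 = +1 or -1, so the coefficient of e_A in the preimage is (e_A)^2 * tr(M rho(e_A))/4.
Nonzero projections over blades of grade <= 2: e12: (e12)^2 = +1, tr(M rho(e12)) = -24, coefficient -6; e23: (e23)^2 = -1, tr(M rho(e23)) = 12, coefficient -3; e34: (e34)^2 = -1, tr(M rho(e34)) = -12, coefficient 3. Every other blade of grade <= 2 projects to 0.
Answer: -6*e12 - 3*e23 + 3*e34


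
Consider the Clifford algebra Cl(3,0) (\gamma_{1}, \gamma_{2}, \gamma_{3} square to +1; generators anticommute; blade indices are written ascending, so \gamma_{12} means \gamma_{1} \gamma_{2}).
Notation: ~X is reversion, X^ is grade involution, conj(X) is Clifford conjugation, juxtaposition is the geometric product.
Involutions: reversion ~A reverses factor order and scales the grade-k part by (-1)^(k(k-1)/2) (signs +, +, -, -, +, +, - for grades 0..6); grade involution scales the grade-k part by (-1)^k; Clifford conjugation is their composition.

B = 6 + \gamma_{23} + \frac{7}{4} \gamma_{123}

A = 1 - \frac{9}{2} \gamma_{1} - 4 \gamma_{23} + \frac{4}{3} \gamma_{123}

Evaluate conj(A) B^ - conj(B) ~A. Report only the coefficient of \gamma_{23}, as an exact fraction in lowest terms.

first term: \frac{13}{3} + \frac{98}{3} \gamma_{1} + \frac{137}{8} \gamma_{23} + \frac{43}{4} \gamma_{123}
second term: \frac{37}{3} - \frac{106}{3} \gamma_{1} + \frac{121}{8} \gamma_{23} - \frac{7}{4} \gamma_{123}
Answer: 2


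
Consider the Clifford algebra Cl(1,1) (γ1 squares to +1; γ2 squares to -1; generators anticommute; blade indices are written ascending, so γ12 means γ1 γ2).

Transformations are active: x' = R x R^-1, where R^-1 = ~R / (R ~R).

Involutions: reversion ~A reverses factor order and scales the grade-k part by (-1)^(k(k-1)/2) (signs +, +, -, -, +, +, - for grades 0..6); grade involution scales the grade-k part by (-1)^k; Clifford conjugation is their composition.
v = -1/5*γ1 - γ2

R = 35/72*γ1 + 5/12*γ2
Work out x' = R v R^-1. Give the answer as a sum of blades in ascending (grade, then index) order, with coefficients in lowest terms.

~R = 35/72*γ1 + 5/12*γ2, and R ~R = 325/5184, so R^-1 = ~R / (325/5184).
R v = 23/72 - 29/72*γ12
Answer: 67/13*γ1 + 341/65*γ2


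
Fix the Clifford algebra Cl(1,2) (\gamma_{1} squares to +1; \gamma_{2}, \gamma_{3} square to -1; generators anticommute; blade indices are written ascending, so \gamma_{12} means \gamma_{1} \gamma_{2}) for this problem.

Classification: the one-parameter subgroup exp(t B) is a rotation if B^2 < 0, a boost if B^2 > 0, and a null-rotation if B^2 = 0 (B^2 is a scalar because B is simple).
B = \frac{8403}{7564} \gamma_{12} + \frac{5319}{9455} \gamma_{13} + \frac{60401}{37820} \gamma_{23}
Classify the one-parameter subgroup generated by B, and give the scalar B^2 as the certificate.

B^2 term by term: the squares give (\frac{8403}{7564})^2*(\gamma_{12})^2 + (\frac{5319}{9455})^2*(\gamma_{13})^2 + (\frac{60401}{37820})^2*(\gamma_{23})^2 = \frac{70610409}{57214096}*(+1) + \frac{28291761}{89397025}*(+1) + \frac{3648280801}{1430352400}*(-1) = -1 (each basis 2-blade squares to minus the product of its generators' squares); cross terms between blades sharing an index anticommute and cancel. So B^2 = -1.
Answer: rotation, certificate B^2 = -1. The scalar -1 is the complete invariant here: its sign names the subgroup type.


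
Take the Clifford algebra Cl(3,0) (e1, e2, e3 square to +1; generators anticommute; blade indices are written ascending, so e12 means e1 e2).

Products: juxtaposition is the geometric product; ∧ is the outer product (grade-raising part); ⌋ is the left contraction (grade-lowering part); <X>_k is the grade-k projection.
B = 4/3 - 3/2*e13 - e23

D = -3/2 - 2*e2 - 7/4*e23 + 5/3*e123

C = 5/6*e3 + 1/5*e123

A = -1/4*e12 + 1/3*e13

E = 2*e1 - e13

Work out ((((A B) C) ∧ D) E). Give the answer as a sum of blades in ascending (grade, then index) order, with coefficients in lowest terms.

step 1: 1/2 + 25/36*e13 - 3/8*e23
step 2: 353/540*e1 - 25/144*e2 + 5/12*e3 + 1/10*e123
step 3: -353/360*e1 + 25/96*e2 - 5/8*e3 - 353/270*e12 + 5/6*e23 - 559/432*e123
step 4: -353/180 - 5/8*e1 + 8443/2160*e2 + 353/360*e3 - 65/48*e12 + 5/4*e13 - 4207/1080*e23 + 185/96*e123
Answer: -353/180 - 5/8*e1 + 8443/2160*e2 + 353/360*e3 - 65/48*e12 + 5/4*e13 - 4207/1080*e23 + 185/96*e123


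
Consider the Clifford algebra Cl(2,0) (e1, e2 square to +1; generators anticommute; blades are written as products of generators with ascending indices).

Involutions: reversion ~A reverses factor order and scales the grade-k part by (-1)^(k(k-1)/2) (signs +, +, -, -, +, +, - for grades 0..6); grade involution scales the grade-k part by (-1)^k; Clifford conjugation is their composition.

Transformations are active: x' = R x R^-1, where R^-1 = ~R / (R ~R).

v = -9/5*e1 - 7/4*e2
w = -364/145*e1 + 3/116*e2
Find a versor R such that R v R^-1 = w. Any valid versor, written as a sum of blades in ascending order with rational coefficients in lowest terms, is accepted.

Sketch: the shared square 2521/400 makes R = v + w = -125/29*e1 - 50/29*e2 the natural versor; its sandwich fixes that direction, negates (v - w)/2, and sends v to w.
Answer: -125/29*e1 - 50/29*e2


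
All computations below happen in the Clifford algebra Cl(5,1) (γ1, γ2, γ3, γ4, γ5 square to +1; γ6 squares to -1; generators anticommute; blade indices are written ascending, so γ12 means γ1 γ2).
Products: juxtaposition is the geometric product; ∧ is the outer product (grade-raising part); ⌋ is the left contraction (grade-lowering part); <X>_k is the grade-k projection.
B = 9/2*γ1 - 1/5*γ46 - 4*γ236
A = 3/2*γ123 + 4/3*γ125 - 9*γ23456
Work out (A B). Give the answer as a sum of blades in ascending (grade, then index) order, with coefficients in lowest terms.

step 1: 6*γ16 + 27/4*γ23 + 6*γ25 + 36*γ45 - 9/5*γ235 - 16/3*γ1356 - 3/10*γ12346 + 4/15*γ12456 + 81/2*γ123456
Answer: 6*γ16 + 27/4*γ23 + 6*γ25 + 36*γ45 - 9/5*γ235 - 16/3*γ1356 - 3/10*γ12346 + 4/15*γ12456 + 81/2*γ123456


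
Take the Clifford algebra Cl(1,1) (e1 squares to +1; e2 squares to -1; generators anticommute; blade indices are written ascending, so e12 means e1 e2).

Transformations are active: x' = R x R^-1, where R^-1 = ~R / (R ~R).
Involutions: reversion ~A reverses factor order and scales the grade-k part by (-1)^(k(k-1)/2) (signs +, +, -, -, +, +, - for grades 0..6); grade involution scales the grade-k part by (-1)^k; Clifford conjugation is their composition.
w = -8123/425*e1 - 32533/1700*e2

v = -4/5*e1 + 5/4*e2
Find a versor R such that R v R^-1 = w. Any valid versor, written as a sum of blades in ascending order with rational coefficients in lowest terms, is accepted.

Construction: equal norms (both -369/400) license R = v + w = -8463/425*e1 - 7602/425*e2 — nothing changes along that direction, while (v - w)/2 changes sign, so v maps onto w.
Answer: -8463/425*e1 - 7602/425*e2


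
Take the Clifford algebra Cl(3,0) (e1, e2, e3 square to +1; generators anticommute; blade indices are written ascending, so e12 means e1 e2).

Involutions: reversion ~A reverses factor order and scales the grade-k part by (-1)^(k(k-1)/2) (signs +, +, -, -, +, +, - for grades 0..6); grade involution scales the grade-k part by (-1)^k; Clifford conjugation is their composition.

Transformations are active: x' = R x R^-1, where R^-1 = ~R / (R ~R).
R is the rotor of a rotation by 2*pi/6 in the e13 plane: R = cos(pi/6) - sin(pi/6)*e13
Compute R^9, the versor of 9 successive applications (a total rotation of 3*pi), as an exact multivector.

The rotor phase is half the rotation angle and phases add under composition, so 9 steps in the e13 plane accumulate phase 9*(pi/6) = 3*pi/2: R^9 = cos(3*pi/2) - sin(3*pi/2)*e13.
cos(3*pi/2) = 0 and sin(3*pi/2) = -1, so R^9 = e13. The net rotation is 1*pi (after discarding 1 full turn, each of which contributes a factor -1 to the rotor); the rotor keeps the half-angle phase exactly.
Answer: e13


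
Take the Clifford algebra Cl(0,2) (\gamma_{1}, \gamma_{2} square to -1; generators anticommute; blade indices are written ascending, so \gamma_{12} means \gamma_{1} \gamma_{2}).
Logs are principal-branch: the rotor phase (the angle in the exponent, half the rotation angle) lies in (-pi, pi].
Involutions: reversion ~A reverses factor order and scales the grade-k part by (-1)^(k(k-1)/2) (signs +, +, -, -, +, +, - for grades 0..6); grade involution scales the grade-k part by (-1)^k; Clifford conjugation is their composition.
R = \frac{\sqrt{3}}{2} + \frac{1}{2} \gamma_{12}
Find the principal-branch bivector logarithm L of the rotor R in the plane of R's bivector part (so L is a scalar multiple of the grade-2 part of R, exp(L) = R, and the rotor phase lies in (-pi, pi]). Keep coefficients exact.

The scalar part of R is \frac{\sqrt{3}}{2}, which pins the rotor phase on the principal branch; dividing the bivector part by the sine of that phase recovers the unit plane, and L is the phase times that plane.
Concretely: cos(phase) = \frac{\sqrt{3}}{2} gives phase = ±\frac{\pi}{6}, and since phase/sin(phase) is even the sign is immaterial: L = (phase/sin(phase)) * <R>_2 = (\frac{\pi}{3}) * <R>_2.
Answer: \frac{\pi}{6} \gamma_{12}


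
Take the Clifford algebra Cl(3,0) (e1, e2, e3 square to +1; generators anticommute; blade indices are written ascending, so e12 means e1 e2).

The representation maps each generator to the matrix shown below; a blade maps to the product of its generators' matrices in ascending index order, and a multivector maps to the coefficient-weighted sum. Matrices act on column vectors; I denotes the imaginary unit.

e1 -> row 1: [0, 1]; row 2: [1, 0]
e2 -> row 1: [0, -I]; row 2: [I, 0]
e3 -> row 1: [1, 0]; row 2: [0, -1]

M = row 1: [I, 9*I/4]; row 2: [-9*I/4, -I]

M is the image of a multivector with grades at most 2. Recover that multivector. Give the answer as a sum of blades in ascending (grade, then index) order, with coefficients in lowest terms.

Method: 1, rho(e1), rho(e2), rho(e3) form a trace-orthogonal basis of the 2x2 complex matrices (tr(X Y) = 2 if X = Y, else 0), so M = m0*1 + m1*rho(e1) + m2*rho(e2) + m3*rho(e3) with m0 = tr(M)/2 = 0, m1 = tr(M rho(e1))/2 = 0, m2 = tr(M rho(e2))/2 = -9/4, m3 = tr(M rho(e3))/2 = I.
Multiplying table entries, the bivector images are rho(e12) = I*rho(e3), rho(e13) = -I*rho(e2), rho(e23) = I*rho(e1); with real blade coefficients the real parts of m0..m3 are the coefficients of 1, e1, e2, e3 and the imaginary parts give the bivectors (e23: Im m1, e13: -Im m2, e12: Im m3).
Answer: -9/4*e2 + e12
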